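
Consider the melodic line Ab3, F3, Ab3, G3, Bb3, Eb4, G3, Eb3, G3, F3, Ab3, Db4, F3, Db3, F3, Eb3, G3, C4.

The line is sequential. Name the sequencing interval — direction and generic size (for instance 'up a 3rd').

down a 2nd

Taking 6-note groups, the heads are Ab3, G3, F3: the pattern moves down a 2nd.
Ab3 to G3 is down a 2nd.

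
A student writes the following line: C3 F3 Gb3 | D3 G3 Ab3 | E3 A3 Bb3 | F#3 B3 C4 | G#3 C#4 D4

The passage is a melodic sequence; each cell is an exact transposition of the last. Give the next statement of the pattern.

A#3 D#4 E4

Taking 3-note groups, the heads are C3, D3, E3, F#3, G#3: the pattern moves up a 2nd.
From A#3 the exact shape gives A#3 D#4 E4.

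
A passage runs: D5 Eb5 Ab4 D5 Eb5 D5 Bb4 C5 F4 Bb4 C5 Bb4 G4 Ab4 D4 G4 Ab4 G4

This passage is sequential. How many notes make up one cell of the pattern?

6

Try groups of 6 (3 cells in 18 notes):
D5 Eb5 Ab4 D5 Eb5 D5 | Bb4 C5 F4 Bb4 C5 Bb4 | G4 Ab4 D4 G4 Ab4 G4
Every group is a transposition down a 3rd of the one before; no shorter unit works.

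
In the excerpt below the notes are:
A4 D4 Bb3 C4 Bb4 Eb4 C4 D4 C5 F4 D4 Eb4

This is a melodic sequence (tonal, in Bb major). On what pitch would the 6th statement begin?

Unit = 4 notes; the statements start on A4, Bb4, C5, moving up a 2nd each time.
Extending the heads up a 2nd: D5 → Eb5 → F5.

F5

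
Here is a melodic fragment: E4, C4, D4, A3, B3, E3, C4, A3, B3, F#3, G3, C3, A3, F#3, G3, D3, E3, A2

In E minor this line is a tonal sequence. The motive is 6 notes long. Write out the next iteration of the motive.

F#3 D3 E3 B2 C3 F#2

The 6-note cells begin on E4, C4, A3 — each down a 3rd from the last.
So cell 4 is F#3 D3 E3 B2 C3 F#2.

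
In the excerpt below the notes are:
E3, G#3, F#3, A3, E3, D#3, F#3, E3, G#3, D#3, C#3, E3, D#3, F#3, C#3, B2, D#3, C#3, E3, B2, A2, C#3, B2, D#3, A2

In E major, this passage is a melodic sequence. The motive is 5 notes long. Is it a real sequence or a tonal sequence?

tonal

Every note is diatonic to E major.
Cell 1 has +4 semitones from note 1 to 2, but cell 2 has +3 — the interval quality changes while the contour stays the same, which is the hallmark of a tonal sequence.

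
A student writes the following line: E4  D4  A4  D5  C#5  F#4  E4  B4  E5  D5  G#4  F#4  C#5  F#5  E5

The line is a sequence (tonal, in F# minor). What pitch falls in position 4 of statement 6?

The unit is 5 notes. Position-4 pitches of the 3 shown cells: D5, E5, F#5.
Extending up a 2nd: G#5 → A5 → B5.

B5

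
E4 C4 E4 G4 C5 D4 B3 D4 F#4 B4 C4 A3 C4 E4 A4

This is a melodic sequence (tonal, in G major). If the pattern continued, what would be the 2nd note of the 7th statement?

Grouping in 5s, the 2nd note of each cell is C4, B3, A3.
Extending down a 2nd: G3 → F#3 → E3 → D3.

D3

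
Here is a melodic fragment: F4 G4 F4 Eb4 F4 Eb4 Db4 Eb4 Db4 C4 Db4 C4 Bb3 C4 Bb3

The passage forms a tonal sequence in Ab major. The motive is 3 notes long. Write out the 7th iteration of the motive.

G3 Ab3 G3

Taking 3-note groups, the heads are F4, Eb4, Db4, C4, Bb3: the pattern moves down a 2nd.
Extending down a 2nd: Ab3 → G3.
So cell 7 is G3 Ab3 G3.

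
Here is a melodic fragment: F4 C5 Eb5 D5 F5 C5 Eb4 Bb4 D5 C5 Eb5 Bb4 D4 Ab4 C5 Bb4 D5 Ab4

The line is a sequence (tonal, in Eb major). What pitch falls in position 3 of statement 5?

Ab4

With 6-note cells, note 3 of each statement runs Eb5, D5, C5.
Extending down a 2nd: Bb4 → Ab4.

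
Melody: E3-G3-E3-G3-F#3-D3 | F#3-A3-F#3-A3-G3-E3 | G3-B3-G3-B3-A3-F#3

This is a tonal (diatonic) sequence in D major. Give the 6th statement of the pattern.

C#4 E4 C#4 E4 D4 B3

The 6-note cells begin on E3, F#3, G3 — each up a 2nd from the last.
Carrying on: A3 → B3 → C#4.
From C#4 the diatonic shape gives C#4 E4 C#4 E4 D4 B3.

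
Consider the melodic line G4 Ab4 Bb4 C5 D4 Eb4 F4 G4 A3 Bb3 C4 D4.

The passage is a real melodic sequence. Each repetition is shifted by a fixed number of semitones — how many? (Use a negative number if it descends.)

Taking 4-note groups, the heads are G4, D4, A3: the pattern moves down a 4th.
Counting half-steps from G4 to D4: -5.

-5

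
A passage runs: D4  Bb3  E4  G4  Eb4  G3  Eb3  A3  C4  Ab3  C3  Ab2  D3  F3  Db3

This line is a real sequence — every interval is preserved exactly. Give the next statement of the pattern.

Taking 5-note groups, the heads are D4, G3, C3: the pattern moves down a 5th.
Statement 4 starts on F2 and keeps the same exact contour: F2 Db2 G2 Bb2 Gb2.

F2 Db2 G2 Bb2 Gb2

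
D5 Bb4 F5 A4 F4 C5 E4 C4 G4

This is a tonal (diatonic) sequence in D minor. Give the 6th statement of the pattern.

C3 A2 E3

Taking 3-note groups, the heads are D5, A4, E4: the pattern moves down a 4th.
Carrying on: Bb3 → F3 → C3.
So cell 6 is C3 A2 E3.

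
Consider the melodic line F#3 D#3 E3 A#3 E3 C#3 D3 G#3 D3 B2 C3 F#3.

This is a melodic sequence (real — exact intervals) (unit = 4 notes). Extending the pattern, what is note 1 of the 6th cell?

With 4-note cells, note 1 of each statement runs F#3, E3, D3.
Extending down a 2nd: C3 → Bb2 → Ab2.

Ab2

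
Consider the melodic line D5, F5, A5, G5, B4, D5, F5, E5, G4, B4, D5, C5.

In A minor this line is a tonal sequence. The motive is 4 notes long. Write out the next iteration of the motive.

Taking 4-note groups, the heads are D5, B4, G4: the pattern moves down a 3rd.
From E4 the diatonic shape gives E4 G4 B4 A4.

E4 G4 B4 A4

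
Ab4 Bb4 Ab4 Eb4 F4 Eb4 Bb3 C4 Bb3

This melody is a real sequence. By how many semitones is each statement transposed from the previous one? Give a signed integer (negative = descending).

-5

With a 3-note motive the entries are Ab4, Eb4, Bb3, each down a 4th from the previous.
Counting half-steps from Ab4 to Eb4: -5.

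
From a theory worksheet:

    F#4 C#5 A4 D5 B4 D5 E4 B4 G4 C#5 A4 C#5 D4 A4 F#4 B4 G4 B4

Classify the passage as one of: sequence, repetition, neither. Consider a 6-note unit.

sequence

Each 6-note cell is the previous one transposed down a 2nd.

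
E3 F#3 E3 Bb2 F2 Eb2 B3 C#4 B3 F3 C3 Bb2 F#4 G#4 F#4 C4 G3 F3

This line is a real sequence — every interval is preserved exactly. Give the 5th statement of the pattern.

The 6-note cells begin on E3, B3, F#4 — each up a 5th from the last.
Extending up a 5th: C#5 → G#5.
Statement 5 starts on G#5 and keeps the same exact contour: G#5 A#5 G#5 D5 A4 G4.

G#5 A#5 G#5 D5 A4 G4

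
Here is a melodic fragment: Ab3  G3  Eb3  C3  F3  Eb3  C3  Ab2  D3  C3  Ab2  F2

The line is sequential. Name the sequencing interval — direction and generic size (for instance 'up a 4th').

down a 3rd

Taking 4-note groups, the heads are Ab3, F3, D3: the pattern moves down a 3rd.
From Ab3 to F3: down a 3rd.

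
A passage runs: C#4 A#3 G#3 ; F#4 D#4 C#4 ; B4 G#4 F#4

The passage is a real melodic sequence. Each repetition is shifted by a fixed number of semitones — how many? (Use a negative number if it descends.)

With a 3-note motive the entries are C#4, F#4, B4, each up a 4th from the previous.
Counting half-steps from C#4 to F#4: 5.

5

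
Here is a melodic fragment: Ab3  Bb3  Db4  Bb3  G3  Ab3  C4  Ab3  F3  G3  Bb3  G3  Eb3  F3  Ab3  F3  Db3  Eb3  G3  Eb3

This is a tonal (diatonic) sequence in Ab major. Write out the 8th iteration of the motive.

Taking 4-note groups, the heads are Ab3, G3, F3, Eb3, Db3: the pattern moves down a 2nd.
Extending down a 2nd: C3 → Bb2 → Ab2.
So cell 8 is Ab2 Bb2 Db3 Bb2.

Ab2 Bb2 Db3 Bb2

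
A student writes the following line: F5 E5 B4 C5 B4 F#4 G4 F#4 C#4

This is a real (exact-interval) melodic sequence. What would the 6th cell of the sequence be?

Taking 3-note groups, the heads are F5, C5, G4: the pattern moves down a 4th.
Extending down a 4th: D4 → A3 → E3.
So cell 6 is E3 D#3 A#2.

E3 D#3 A#2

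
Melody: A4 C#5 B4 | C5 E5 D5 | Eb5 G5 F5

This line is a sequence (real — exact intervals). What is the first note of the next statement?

With a 3-note motive the entries are A4, C5, Eb5, each up a 3rd from the previous.
One more step up a 3rd gives Gb5.

Gb5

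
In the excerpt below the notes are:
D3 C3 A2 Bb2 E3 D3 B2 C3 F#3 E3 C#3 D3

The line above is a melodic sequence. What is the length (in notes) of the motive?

4

12 notes total. Splitting into 3 groups of 4:
D3 C3 A2 Bb2 | E3 D3 B2 C3 | F#3 E3 C#3 D3
That's a consistent up a 2nd shift per cell, and no other grouping gives one.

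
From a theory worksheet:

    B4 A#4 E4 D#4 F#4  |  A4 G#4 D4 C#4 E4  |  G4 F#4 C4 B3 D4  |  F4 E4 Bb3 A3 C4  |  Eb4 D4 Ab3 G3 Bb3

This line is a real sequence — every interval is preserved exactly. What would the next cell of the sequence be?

Db4 C4 Gb3 F3 Ab3

Unit = 5 notes; the statements start on B4, A4, G4, F4, Eb4, moving down a 2nd each time.
From Db4 the exact shape gives Db4 C4 Gb3 F3 Ab3.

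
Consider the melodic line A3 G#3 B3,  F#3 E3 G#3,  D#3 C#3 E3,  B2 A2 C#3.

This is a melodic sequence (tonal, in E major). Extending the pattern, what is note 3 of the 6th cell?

F#2

Grouping in 3s, the 3rd note of each cell is B3, G#3, E3, C#3.
Extending down a 3rd: A2 → F#2.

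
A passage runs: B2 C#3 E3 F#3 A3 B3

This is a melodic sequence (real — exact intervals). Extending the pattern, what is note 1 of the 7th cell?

F5

Grouping in 2s, the 1st note of each cell is B2, E3, A3.
Extending up a 4th: D4 → G4 → C5 → F5.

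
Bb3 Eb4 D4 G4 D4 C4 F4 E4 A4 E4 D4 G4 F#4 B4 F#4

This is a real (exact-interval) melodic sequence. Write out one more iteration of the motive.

Taking 5-note groups, the heads are Bb3, C4, D4: the pattern moves up a 2nd.
Statement 4 starts on E4 and keeps the same exact contour: E4 A4 G#4 C#5 G#4.

E4 A4 G#4 C#5 G#4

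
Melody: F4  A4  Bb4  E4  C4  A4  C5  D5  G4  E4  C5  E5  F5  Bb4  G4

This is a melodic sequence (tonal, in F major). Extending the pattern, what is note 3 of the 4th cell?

A5

With 5-note cells, note 3 of each statement runs Bb4, D5, F5.
Each moves up a 3rd; the next is A5.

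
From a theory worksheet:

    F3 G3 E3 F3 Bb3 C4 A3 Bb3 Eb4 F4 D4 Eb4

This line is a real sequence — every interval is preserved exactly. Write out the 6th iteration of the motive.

With a 4-note motive the entries are F3, Bb3, Eb4, each up a 4th from the previous.
Continuing the starts: Ab4 → Db5 → Gb5.
From Gb5 the exact shape gives Gb5 Ab5 F5 Gb5.

Gb5 Ab5 F5 Gb5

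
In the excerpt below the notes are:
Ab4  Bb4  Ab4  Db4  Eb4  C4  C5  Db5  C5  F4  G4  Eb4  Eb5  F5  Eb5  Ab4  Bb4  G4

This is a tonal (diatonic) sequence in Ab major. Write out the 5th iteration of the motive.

Unit = 6 notes; the statements start on Ab4, C5, Eb5, moving up a 3rd each time.
Carrying on: G5 → Bb5.
From Bb5 the diatonic shape gives Bb5 C6 Bb5 Eb5 F5 Db5.

Bb5 C6 Bb5 Eb5 F5 Db5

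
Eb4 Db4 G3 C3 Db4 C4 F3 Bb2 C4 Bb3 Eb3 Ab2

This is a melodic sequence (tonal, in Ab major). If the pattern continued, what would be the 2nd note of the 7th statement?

The unit is 4 notes. Position-2 pitches of the 3 shown cells: Db4, C4, Bb3.
Carrying that down a 2nd forward: Ab3 → G3 → F3 → Eb3.

Eb3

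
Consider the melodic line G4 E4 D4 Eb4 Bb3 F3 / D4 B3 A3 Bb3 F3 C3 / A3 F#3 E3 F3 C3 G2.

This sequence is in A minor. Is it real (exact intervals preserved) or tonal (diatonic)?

Each cell has the same semitone pattern (-3, -2, 1, -5, -5) — intervals are preserved exactly.
And Eb4 lies outside A minor, so the sequence is real rather than tonal.

real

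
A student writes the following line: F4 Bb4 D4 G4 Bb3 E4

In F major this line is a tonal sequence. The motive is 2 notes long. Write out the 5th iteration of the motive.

With a 2-note motive the entries are F4, D4, Bb3, each down a 3rd from the previous.
Continuing the starts: G3 → E3.
So cell 5 is E3 A3.

E3 A3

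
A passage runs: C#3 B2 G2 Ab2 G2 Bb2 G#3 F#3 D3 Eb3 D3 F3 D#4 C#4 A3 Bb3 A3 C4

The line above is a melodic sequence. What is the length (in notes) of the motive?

There are 18 notes; a 6-note unit gives 3 cells:
C#3 B2 G2 Ab2 G2 Bb2 | G#3 F#3 D3 Eb3 D3 F3 | D#4 C#4 A3 Bb3 A3 C4
That's a consistent up a 5th shift per cell, and no other grouping gives one.

6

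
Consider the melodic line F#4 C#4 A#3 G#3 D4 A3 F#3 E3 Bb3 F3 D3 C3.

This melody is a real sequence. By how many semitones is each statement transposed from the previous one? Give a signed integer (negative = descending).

Taking 4-note groups, the heads are F#4, D4, Bb3: the pattern moves down a 3rd.
F#4→D4 is 62 − 66 = -4 semitones.

-4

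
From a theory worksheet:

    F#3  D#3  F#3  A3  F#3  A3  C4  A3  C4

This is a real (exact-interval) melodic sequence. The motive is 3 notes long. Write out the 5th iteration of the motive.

Taking 3-note groups, the heads are F#3, A3, C4: the pattern moves up a 3rd.
Continuing the starts: Eb4 → Gb4.
Statement 5 starts on Gb4 and keeps the same exact contour: Gb4 Eb4 Gb4.

Gb4 Eb4 Gb4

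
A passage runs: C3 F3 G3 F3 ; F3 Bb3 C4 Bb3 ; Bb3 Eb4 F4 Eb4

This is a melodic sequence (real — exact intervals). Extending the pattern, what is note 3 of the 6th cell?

With 4-note cells, note 3 of each statement runs G3, C4, F4.
Each moves up a 4th. Continuing: Bb4 → Eb5 → Ab5.

Ab5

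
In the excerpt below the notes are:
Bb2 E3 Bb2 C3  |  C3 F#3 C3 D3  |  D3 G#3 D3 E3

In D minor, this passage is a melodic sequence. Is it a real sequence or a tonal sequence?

Each cell has the same semitone pattern (6, -6, 2) — intervals are preserved exactly.
And F#3 lies outside D minor, so the sequence is real rather than tonal.

real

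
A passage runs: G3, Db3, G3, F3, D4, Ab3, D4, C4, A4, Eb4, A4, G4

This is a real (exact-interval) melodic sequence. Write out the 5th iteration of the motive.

Taking 4-note groups, the heads are G3, D4, A4: the pattern moves up a 5th.
Extending up a 5th: E5 → B5.
Statement 5 starts on B5 and keeps the same exact contour: B5 F5 B5 A5.

B5 F5 B5 A5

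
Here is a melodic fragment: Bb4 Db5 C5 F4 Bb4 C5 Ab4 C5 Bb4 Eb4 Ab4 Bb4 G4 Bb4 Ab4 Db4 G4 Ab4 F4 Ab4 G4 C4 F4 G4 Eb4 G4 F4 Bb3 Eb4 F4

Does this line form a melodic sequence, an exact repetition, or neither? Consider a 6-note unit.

Each 6-note cell is the previous one transposed down a 2nd.

sequence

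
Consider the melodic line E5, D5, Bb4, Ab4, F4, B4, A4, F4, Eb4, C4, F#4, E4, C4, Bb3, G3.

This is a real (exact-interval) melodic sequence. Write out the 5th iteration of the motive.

G#3 F#3 D3 C3 A2

The 5-note cells begin on E5, B4, F#4 — each down a 4th from the last.
Carrying on: C#4 → G#3.
So cell 5 is G#3 F#3 D3 C3 A2.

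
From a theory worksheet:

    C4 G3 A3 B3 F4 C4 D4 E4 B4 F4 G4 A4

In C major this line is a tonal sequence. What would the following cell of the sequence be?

Unit = 4 notes; the statements start on C4, F4, B4, moving up a 4th each time.
Statement 4 starts on E5 and keeps the same diatonic contour: E5 B4 C5 D5.

E5 B4 C5 D5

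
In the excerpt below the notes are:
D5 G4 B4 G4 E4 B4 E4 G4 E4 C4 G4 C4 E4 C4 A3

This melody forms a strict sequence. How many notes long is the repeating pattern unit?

5

Try groups of 5 (3 cells in 15 notes):
D5 G4 B4 G4 E4 | B4 E4 G4 E4 C4 | G4 C4 E4 C4 A3
Each cell is the previous one down a 3rd — so the unit is 5 notes.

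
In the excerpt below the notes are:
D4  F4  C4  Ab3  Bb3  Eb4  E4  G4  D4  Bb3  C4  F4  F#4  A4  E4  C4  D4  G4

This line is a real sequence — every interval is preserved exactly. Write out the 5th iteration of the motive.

The 6-note cells begin on D4, E4, F#4 — each up a 2nd from the last.
Carrying on: G#4 → A#4.
From A#4 the exact shape gives A#4 C#5 G#4 E4 F#4 B4.

A#4 C#5 G#4 E4 F#4 B4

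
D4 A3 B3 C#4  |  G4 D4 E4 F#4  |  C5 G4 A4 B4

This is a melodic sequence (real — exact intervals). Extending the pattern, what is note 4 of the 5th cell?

The unit is 4 notes. Position-4 pitches of the 3 shown cells: C#4, F#4, B4.
Each moves up a 4th. Continuing: E5 → A5.

A5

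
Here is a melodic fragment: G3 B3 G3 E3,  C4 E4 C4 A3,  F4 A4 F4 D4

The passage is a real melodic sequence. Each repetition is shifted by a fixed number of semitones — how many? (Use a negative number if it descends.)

5

Taking 4-note groups, the heads are G3, C4, F4: the pattern moves up a 4th.
G3 to C4 spans +5 semitones.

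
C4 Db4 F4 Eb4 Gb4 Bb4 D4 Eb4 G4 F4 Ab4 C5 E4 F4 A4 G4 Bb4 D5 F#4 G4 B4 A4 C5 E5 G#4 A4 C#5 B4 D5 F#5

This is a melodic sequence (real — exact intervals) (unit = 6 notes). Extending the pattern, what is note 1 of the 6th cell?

With 6-note cells, note 1 of each statement runs C4, D4, E4, F#4, G#4.
Each moves up a 2nd; the next is A#4.

A#4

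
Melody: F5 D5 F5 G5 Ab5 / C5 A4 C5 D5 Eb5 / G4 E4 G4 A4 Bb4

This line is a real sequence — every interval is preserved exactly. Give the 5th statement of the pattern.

A3 F#3 A3 B3 C4

With a 5-note motive the entries are F5, C5, G4, each down a 4th from the previous.
Extending down a 4th: D4 → A3.
From A3 the exact shape gives A3 F#3 A3 B3 C4.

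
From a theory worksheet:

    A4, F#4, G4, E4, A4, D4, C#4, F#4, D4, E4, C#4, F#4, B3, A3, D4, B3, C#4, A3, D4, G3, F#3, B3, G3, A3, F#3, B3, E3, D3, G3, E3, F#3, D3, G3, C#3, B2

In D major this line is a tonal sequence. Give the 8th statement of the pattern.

A2 F#2 G2 E2 A2 D2 C#2

Unit = 7 notes; the statements start on A4, F#4, D4, B3, G3, moving down a 3rd each time.
Continuing the starts: E3 → C#3 → A2.
Statement 8 starts on A2 and keeps the same diatonic contour: A2 F#2 G2 E2 A2 D2 C#2.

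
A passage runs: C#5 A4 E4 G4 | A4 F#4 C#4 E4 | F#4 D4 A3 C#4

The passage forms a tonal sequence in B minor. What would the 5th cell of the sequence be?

B3 G3 D3 F#3

With a 4-note motive the entries are C#5, A4, F#4, each down a 3rd from the previous.
Continuing the starts: D4 → B3.
From B3 the diatonic shape gives B3 G3 D3 F#3.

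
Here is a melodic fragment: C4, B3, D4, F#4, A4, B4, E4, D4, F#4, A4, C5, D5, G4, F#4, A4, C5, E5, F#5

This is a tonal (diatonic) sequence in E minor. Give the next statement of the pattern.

Unit = 6 notes; the statements start on C4, E4, G4, moving up a 3rd each time.
From B4 the diatonic shape gives B4 A4 C5 E5 G5 A5.

B4 A4 C5 E5 G5 A5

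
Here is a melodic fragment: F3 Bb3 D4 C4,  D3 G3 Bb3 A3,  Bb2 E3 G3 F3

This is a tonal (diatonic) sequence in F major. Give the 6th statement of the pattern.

C2 F2 A2 G2

With a 4-note motive the entries are F3, D3, Bb2, each down a 3rd from the previous.
Carrying on: G2 → E2 → C2.
From C2 the diatonic shape gives C2 F2 A2 G2.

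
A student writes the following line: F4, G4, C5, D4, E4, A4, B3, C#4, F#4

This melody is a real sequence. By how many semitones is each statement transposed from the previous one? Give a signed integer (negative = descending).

-3

The 3-note cells begin on F4, D4, B3 — each down a 3rd from the last.
F4 to D4 spans -3 semitones.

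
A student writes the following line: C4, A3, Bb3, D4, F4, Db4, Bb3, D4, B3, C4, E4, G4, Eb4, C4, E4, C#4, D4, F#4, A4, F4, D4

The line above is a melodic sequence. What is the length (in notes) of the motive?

There are 21 notes; a 7-note unit gives 3 cells:
C4 A3 Bb3 D4 F4 Db4 Bb3 | D4 B3 C4 E4 G4 Eb4 C4 | E4 C#4 D4 F#4 A4 F4 D4
Each cell is the previous one up a 2nd — so the unit is 7 notes.

7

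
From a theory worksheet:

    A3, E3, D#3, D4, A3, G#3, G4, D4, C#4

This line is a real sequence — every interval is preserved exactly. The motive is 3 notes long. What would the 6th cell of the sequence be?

Bb5 F5 E5

Taking 3-note groups, the heads are A3, D4, G4: the pattern moves up a 4th.
Continuing the starts: C5 → F5 → Bb5.
From Bb5 the exact shape gives Bb5 F5 E5.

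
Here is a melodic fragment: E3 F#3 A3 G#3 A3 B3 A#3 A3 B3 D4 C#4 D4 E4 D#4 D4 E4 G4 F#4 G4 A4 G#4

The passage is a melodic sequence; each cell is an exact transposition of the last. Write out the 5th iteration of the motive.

Taking 7-note groups, the heads are E3, A3, D4: the pattern moves up a 4th.
Extending up a 4th: G4 → C5.
Statement 5 starts on C5 and keeps the same exact contour: C5 D5 F5 E5 F5 G5 F#5.

C5 D5 F5 E5 F5 G5 F#5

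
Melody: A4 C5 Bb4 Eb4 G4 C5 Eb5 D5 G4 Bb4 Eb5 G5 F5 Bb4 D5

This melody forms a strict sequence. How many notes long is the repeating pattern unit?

There are 15 notes; a 5-note unit gives 3 cells:
A4 C5 Bb4 Eb4 G4 | C5 Eb5 D5 G4 Bb4 | Eb5 G5 F5 Bb4 D5
Each cell is the previous one up a 3rd — so the unit is 5 notes.

5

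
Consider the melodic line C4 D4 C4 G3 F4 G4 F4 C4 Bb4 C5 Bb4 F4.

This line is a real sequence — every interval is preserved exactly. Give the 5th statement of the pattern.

Ab5 Bb5 Ab5 Eb5

With a 4-note motive the entries are C4, F4, Bb4, each up a 4th from the previous.
Continuing the starts: Eb5 → Ab5.
So cell 5 is Ab5 Bb5 Ab5 Eb5.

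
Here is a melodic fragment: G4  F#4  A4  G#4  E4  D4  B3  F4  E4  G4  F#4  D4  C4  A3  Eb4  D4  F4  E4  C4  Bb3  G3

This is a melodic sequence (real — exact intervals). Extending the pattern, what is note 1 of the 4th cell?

The unit is 7 notes. Position-1 pitches of the 3 shown cells: G4, F4, Eb4.
Each moves down a 2nd; the next is Db4.

Db4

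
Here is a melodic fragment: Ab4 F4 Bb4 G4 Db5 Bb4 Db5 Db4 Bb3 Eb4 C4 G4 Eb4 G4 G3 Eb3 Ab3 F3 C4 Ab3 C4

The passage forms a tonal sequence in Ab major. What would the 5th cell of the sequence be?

F2 Db2 G2 Eb2 Bb2 G2 Bb2

With a 7-note motive the entries are Ab4, Db4, G3, each down a 5th from the previous.
Carrying on: C3 → F2.
From F2 the diatonic shape gives F2 Db2 G2 Eb2 Bb2 G2 Bb2.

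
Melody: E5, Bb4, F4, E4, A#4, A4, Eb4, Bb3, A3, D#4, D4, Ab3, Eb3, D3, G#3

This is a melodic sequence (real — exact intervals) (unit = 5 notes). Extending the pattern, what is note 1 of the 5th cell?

The unit is 5 notes. Position-1 pitches of the 3 shown cells: E5, A4, D4.
Each moves down a 5th. Continuing: G3 → C3.

C3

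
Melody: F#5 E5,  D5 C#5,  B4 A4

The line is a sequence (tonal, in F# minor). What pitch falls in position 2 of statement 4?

F#4

With 2-note cells, note 2 of each statement runs E5, C#5, A4.
Each moves down a 3rd; the next is F#4.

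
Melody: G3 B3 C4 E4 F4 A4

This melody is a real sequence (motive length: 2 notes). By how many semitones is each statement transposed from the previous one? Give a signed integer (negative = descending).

Taking 2-note groups, the heads are G3, C4, F4: the pattern moves up a 4th.
Counting half-steps from G3 to C4: 5.

5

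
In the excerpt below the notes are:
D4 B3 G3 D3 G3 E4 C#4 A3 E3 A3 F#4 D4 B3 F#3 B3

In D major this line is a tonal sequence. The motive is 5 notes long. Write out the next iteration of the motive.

G4 E4 C#4 G3 C#4

Taking 5-note groups, the heads are D4, E4, F#4: the pattern moves up a 2nd.
So cell 4 is G4 E4 C#4 G3 C#4.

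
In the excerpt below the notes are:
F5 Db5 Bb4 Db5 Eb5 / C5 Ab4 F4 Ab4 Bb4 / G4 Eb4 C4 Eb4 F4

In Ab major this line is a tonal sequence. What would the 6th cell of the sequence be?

Eb3 C3 Ab2 C3 Db3

Taking 5-note groups, the heads are F5, C5, G4: the pattern moves down a 4th.
Carrying on: Db4 → Ab3 → Eb3.
Statement 6 starts on Eb3 and keeps the same diatonic contour: Eb3 C3 Ab2 C3 Db3.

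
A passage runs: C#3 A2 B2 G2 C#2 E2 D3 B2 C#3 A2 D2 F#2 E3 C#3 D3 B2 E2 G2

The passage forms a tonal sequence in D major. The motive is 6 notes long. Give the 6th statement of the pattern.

A3 F#3 G3 E3 A2 C#3

Taking 6-note groups, the heads are C#3, D3, E3: the pattern moves up a 2nd.
Carrying on: F#3 → G3 → A3.
So cell 6 is A3 F#3 G3 E3 A2 C#3.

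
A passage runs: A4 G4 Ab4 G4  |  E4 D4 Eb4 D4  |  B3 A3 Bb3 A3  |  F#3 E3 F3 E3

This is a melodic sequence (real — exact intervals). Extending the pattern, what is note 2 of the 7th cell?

C#2

With 4-note cells, note 2 of each statement runs G4, D4, A3, E3.
Extending down a 4th: B2 → F#2 → C#2.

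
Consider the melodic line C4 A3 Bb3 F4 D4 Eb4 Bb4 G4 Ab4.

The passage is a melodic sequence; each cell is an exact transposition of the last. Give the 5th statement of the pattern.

Ab5 F5 Gb5

The 3-note cells begin on C4, F4, Bb4 — each up a 4th from the last.
Extending up a 4th: Eb5 → Ab5.
Statement 5 starts on Ab5 and keeps the same exact contour: Ab5 F5 Gb5.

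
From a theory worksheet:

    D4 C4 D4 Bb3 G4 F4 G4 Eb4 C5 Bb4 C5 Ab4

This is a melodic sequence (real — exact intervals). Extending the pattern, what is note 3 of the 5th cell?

Bb5

With 4-note cells, note 3 of each statement runs D4, G4, C5.
Each moves up a 4th. Continuing: F5 → Bb5.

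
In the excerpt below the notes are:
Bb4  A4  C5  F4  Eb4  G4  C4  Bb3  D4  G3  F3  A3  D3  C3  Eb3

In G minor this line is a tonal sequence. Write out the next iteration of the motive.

A2 G2 Bb2

Unit = 3 notes; the statements start on Bb4, F4, C4, G3, D3, moving down a 4th each time.
Statement 6 starts on A2 and keeps the same diatonic contour: A2 G2 Bb2.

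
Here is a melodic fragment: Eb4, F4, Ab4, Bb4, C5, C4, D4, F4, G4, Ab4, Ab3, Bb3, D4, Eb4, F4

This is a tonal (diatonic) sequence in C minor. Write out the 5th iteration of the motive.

D3 Eb3 G3 Ab3 Bb3

The 5-note cells begin on Eb4, C4, Ab3 — each down a 3rd from the last.
Continuing the starts: F3 → D3.
So cell 5 is D3 Eb3 G3 Ab3 Bb3.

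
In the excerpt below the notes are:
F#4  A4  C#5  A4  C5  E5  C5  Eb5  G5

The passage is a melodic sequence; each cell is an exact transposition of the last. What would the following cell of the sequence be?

Eb5 Gb5 Bb5

The 3-note cells begin on F#4, A4, C5 — each up a 3rd from the last.
From Eb5 the exact shape gives Eb5 Gb5 Bb5.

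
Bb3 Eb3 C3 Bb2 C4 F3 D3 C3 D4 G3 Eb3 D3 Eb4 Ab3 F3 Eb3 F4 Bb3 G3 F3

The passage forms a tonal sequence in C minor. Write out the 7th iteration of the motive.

The 4-note cells begin on Bb3, C4, D4, Eb4, F4 — each up a 2nd from the last.
Extending up a 2nd: G4 → Ab4.
Statement 7 starts on Ab4 and keeps the same diatonic contour: Ab4 D4 Bb3 Ab3.

Ab4 D4 Bb3 Ab3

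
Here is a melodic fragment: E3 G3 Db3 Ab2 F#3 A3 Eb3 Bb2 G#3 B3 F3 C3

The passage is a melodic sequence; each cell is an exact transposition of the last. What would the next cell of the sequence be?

Taking 4-note groups, the heads are E3, F#3, G#3: the pattern moves up a 2nd.
Statement 4 starts on A#3 and keeps the same exact contour: A#3 C#4 G3 D3.

A#3 C#4 G3 D3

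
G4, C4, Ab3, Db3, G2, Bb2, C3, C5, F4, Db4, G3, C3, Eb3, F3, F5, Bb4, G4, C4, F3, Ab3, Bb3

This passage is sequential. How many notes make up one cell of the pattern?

7

There are 21 notes; a 7-note unit gives 3 cells:
G4 C4 Ab3 Db3 G2 Bb2 C3 | C5 F4 Db4 G3 C3 Eb3 F3 | F5 Bb4 G4 C4 F3 Ab3 Bb3
Every group is a transposition up a 4th of the one before; no shorter unit works.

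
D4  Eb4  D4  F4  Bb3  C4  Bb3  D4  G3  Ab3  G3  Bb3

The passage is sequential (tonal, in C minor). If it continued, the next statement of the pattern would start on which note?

Eb3

The 4-note cells begin on D4, Bb3, G3 — each down a 3rd from the last.
One more step down a 3rd gives Eb3.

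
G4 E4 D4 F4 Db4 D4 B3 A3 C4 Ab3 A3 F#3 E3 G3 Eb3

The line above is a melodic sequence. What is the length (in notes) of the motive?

Try groups of 5 (3 cells in 15 notes):
G4 E4 D4 F4 Db4 | D4 B3 A3 C4 Ab3 | A3 F#3 E3 G3 Eb3
Every group is a transposition down a 4th of the one before; no shorter unit works.

5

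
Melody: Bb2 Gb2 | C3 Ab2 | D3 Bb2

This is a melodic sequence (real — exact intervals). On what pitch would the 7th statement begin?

Unit = 2 notes; the statements start on Bb2, C3, D3, moving up a 2nd each time.
Extending the heads up a 2nd: E3 → F#3 → G#3 → A#3.

A#3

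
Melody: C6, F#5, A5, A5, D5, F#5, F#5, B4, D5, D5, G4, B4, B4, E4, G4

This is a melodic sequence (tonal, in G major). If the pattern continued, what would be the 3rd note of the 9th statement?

F#3

The unit is 3 notes. Position-3 pitches of the 5 shown cells: A5, F#5, D5, B4, G4.
Each moves down a 3rd. Continuing: E4 → C4 → A3 → F#3.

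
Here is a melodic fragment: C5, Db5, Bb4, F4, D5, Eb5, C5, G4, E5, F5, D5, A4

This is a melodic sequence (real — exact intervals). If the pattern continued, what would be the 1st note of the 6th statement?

A#5

The unit is 4 notes. Position-1 pitches of the 3 shown cells: C5, D5, E5.
Each moves up a 2nd. Continuing: F#5 → G#5 → A#5.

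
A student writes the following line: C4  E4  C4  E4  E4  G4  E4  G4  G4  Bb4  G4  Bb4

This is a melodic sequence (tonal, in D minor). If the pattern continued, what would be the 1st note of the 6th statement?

Grouping in 4s, the 1st note of each cell is C4, E4, G4.
Each moves up a 3rd. Continuing: Bb4 → D5 → F5.

F5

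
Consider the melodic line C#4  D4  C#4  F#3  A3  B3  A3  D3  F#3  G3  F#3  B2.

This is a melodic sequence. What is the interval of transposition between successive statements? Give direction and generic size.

down a 3rd

With a 4-note motive the entries are C#4, A3, F#3, each down a 3rd from the previous.
From C#4 to A3: down a 3rd.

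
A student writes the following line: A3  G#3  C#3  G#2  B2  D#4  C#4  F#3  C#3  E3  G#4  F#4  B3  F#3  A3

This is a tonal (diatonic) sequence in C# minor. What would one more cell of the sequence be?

Taking 5-note groups, the heads are A3, D#4, G#4: the pattern moves up a 4th.
Statement 4 starts on C#5 and keeps the same diatonic contour: C#5 B4 E4 B3 D#4.

C#5 B4 E4 B3 D#4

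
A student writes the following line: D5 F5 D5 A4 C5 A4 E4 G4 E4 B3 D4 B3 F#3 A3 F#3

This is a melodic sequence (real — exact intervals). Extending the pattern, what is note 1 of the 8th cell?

D#2

With 3-note cells, note 1 of each statement runs D5, A4, E4, B3, F#3.
Each moves down a 4th. Continuing: C#3 → G#2 → D#2.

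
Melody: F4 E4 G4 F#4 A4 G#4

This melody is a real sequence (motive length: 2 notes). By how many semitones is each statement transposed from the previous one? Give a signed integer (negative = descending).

Unit = 2 notes; the statements start on F4, G4, A4, moving up a 2nd each time.
F4 to G4 spans +2 semitones.

2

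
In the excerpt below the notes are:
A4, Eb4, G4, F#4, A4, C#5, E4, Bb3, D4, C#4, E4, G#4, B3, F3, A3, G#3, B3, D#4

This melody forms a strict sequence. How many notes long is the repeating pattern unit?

6

Try groups of 6 (3 cells in 18 notes):
A4 Eb4 G4 F#4 A4 C#5 | E4 Bb3 D4 C#4 E4 G#4 | B3 F3 A3 G#3 B3 D#4
Each cell is the previous one down a 4th — so the unit is 6 notes.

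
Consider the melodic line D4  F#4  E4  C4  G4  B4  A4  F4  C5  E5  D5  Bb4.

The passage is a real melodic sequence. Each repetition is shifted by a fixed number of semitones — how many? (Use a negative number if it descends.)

Taking 4-note groups, the heads are D4, G4, C5: the pattern moves up a 4th.
D4→G4 is 67 − 62 = 5 semitones.

5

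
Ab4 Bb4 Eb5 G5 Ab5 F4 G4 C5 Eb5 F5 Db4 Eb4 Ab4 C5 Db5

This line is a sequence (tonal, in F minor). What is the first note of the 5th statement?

With a 5-note motive the entries are Ab4, F4, Db4, each down a 3rd from the previous.
Continuing: Bb3 → G3. Statement 5 starts on G3.

G3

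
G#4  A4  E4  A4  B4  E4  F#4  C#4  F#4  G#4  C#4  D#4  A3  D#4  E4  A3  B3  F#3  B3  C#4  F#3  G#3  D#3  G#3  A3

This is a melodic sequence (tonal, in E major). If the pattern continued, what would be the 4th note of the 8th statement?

A2

Grouping in 5s, the 4th note of each cell is A4, F#4, D#4, B3, G#3.
Each moves down a 3rd. Continuing: E3 → C#3 → A2.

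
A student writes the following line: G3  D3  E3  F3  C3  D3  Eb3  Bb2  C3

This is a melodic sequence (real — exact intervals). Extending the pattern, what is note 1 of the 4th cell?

Grouping in 3s, the 1st note of each cell is G3, F3, Eb3.
Each moves down a 2nd; the next is Db3.

Db3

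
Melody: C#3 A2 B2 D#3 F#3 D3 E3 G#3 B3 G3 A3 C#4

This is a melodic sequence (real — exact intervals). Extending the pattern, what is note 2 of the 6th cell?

The unit is 4 notes. Position-2 pitches of the 3 shown cells: A2, D3, G3.
Each moves up a 4th. Continuing: C4 → F4 → Bb4.

Bb4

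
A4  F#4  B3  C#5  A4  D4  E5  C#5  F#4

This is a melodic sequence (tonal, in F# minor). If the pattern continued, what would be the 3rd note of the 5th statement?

C#5

With 3-note cells, note 3 of each statement runs B3, D4, F#4.
Extending up a 3rd: A4 → C#5.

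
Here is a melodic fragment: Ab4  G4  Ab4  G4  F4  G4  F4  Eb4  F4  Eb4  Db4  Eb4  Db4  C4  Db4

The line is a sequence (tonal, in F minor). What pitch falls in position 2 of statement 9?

F3

The unit is 3 notes. Position-2 pitches of the 5 shown cells: G4, F4, Eb4, Db4, C4.
Each moves down a 2nd. Continuing: Bb3 → Ab3 → G3 → F3.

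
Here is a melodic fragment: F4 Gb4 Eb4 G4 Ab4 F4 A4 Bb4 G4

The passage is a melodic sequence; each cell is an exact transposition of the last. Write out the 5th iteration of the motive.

Taking 3-note groups, the heads are F4, G4, A4: the pattern moves up a 2nd.
Carrying on: B4 → C#5.
Statement 5 starts on C#5 and keeps the same exact contour: C#5 D5 B4.

C#5 D5 B4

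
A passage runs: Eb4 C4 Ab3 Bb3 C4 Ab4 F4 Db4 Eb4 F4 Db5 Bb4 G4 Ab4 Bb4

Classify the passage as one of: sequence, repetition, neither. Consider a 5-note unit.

Each 5-note cell is the previous one transposed up a 4th.

sequence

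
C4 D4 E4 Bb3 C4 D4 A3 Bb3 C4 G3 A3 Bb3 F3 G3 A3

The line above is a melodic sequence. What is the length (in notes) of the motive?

There are 15 notes; a 3-note unit gives 5 cells:
C4 D4 E4 | Bb3 C4 D4 | A3 Bb3 C4 | G3 A3 Bb3 | F3 G3 A3
That's a consistent down a 2nd shift per cell, and no other grouping gives one.

3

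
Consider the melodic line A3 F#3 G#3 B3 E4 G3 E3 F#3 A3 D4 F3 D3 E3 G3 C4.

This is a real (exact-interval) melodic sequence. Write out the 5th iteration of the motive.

Taking 5-note groups, the heads are A3, G3, F3: the pattern moves down a 2nd.
Continuing the starts: Eb3 → Db3.
So cell 5 is Db3 Bb2 C3 Eb3 Ab3.

Db3 Bb2 C3 Eb3 Ab3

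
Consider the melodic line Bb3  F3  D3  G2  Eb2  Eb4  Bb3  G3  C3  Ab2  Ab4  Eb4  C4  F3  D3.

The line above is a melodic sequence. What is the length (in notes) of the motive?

5

There are 15 notes; a 5-note unit gives 3 cells:
Bb3 F3 D3 G2 Eb2 | Eb4 Bb3 G3 C3 Ab2 | Ab4 Eb4 C4 F3 D3
That's a consistent up a 4th shift per cell, and no other grouping gives one.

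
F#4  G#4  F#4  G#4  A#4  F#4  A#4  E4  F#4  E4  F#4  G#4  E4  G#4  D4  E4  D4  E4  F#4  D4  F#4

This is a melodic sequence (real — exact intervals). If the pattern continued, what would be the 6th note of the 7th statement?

The unit is 7 notes. Position-6 pitches of the 3 shown cells: F#4, E4, D4.
Extending down a 2nd: C4 → Bb3 → Ab3 → Gb3.

Gb3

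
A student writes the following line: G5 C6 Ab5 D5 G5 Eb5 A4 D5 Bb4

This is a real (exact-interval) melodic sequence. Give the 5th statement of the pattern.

Unit = 3 notes; the statements start on G5, D5, A4, moving down a 4th each time.
Extending down a 4th: E4 → B3.
From B3 the exact shape gives B3 E4 C4.

B3 E4 C4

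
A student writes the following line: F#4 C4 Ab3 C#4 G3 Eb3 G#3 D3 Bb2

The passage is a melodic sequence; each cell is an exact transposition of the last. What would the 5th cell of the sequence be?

Taking 3-note groups, the heads are F#4, C#4, G#3: the pattern moves down a 4th.
Continuing the starts: D#3 → A#2.
From A#2 the exact shape gives A#2 E2 C2.

A#2 E2 C2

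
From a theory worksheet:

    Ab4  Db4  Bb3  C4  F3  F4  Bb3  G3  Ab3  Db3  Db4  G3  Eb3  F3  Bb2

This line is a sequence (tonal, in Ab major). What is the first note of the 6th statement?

The 5-note cells begin on Ab4, F4, Db4 — each down a 3rd from the last.
Continuing: Bb3 → G3 → Eb3. Statement 6 starts on Eb3.

Eb3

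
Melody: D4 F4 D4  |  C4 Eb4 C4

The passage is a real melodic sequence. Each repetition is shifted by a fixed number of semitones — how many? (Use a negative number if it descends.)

-2

Taking 3-note groups, the heads are D4, C4: the pattern moves down a 2nd.
Counting half-steps from D4 to C4: -2.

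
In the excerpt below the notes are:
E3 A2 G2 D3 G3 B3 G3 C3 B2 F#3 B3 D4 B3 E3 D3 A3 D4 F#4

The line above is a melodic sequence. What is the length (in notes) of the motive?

6

18 notes total. Splitting into 3 groups of 6:
E3 A2 G2 D3 G3 B3 | G3 C3 B2 F#3 B3 D4 | B3 E3 D3 A3 D4 F#4
That's a consistent up a 3rd shift per cell, and no other grouping gives one.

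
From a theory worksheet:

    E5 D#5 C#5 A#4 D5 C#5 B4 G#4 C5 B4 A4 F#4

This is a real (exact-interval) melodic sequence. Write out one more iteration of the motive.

Bb4 A4 G4 E4

Taking 4-note groups, the heads are E5, D5, C5: the pattern moves down a 2nd.
Statement 4 starts on Bb4 and keeps the same exact contour: Bb4 A4 G4 E4.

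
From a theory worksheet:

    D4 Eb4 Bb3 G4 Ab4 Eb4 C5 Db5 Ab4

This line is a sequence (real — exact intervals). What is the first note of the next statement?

F5

The 3-note cells begin on D4, G4, C5 — each up a 4th from the last.
The next head, up a 4th from C5, is F5.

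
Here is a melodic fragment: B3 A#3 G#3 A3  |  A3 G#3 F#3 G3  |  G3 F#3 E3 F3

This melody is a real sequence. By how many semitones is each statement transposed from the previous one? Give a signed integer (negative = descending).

-2

The 4-note cells begin on B3, A3, G3 — each down a 2nd from the last.
B3 to A3 spans -2 semitones.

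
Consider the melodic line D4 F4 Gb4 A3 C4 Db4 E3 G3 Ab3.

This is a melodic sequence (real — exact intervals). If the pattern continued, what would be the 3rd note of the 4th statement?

Eb3

Grouping in 3s, the 3rd note of each cell is Gb4, Db4, Ab3.
From Ab3, down a 4th gives Eb3.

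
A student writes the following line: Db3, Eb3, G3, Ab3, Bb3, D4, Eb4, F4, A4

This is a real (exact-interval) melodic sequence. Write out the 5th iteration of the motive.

The 3-note cells begin on Db3, Ab3, Eb4 — each up a 5th from the last.
Carrying on: Bb4 → F5.
From F5 the exact shape gives F5 G5 B5.

F5 G5 B5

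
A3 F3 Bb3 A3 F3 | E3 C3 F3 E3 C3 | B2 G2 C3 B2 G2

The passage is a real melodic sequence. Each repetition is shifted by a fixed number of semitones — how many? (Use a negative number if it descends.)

With a 5-note motive the entries are A3, E3, B2, each down a 4th from the previous.
A3→E3 is 52 − 57 = -5 semitones.

-5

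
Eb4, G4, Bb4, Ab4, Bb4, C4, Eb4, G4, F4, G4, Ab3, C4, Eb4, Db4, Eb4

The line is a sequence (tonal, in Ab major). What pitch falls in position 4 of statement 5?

G3

Grouping in 5s, the 4th note of each cell is Ab4, F4, Db4.
Each moves down a 3rd. Continuing: Bb3 → G3.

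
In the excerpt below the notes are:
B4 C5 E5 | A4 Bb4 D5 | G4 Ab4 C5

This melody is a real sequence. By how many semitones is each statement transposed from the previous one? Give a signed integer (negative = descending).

Taking 3-note groups, the heads are B4, A4, G4: the pattern moves down a 2nd.
B4→A4 is 69 − 71 = -2 semitones.

-2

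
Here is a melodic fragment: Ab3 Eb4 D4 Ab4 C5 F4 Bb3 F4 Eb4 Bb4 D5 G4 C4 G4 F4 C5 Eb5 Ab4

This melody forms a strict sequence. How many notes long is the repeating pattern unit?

18 notes total. Splitting into 3 groups of 6:
Ab3 Eb4 D4 Ab4 C5 F4 | Bb3 F4 Eb4 Bb4 D5 G4 | C4 G4 F4 C5 Eb5 Ab4
That's a consistent up a 2nd shift per cell, and no other grouping gives one.

6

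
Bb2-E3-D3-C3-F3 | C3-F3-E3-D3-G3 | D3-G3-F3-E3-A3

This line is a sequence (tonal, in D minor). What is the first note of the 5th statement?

F3

Taking 5-note groups, the heads are Bb2, C3, D3: the pattern moves up a 2nd.
Extending the heads up a 2nd: E3 → F3.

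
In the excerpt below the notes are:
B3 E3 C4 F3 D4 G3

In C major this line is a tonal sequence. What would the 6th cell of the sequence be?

G4 C4

The 2-note cells begin on B3, C4, D4 — each up a 2nd from the last.
Carrying on: E4 → F4 → G4.
Statement 6 starts on G4 and keeps the same diatonic contour: G4 C4.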